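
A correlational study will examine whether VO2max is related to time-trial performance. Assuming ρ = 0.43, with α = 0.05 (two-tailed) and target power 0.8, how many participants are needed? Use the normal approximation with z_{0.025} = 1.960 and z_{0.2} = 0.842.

Fisher's z: C = ½·ln((1+r)/(1−r)) = ½·ln(2.5088) = 0.4599.
n = ((z_{α/2} + z_β)/C)² + 3.
(1.960 + 0.842) / 0.4599 = 2.802 / 0.4599 = 6.093.
n = 6.093² + 3 = 37.12 + 3 = 40.1.
Round up.

n = 41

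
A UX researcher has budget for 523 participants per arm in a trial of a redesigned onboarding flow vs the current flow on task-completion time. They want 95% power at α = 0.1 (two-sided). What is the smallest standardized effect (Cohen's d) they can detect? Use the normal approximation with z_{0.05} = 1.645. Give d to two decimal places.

d_min ≈ 0.20

For two independent groups of n = 523 each: d_min = (z_{α/2} + z_β)·√(2/n).
z-sum = 1.645 + 1.645 = 3.290.
d_min = 3.290 × √(2/523) = 3.290 × 0.0618 = 0.203.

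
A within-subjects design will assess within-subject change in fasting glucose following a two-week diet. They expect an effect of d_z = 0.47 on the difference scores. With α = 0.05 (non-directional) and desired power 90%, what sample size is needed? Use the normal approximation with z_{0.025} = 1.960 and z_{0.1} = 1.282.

n = 48 pairs

For a paired (one-sample on differences) test: n = ((z_{α/2} + z_β) / d)².
z_{α/2} + z_β = 1.960 + 1.282 = 3.242.
n = (3.242 / 0.47)² = 6.898² = 47.58.
Round up.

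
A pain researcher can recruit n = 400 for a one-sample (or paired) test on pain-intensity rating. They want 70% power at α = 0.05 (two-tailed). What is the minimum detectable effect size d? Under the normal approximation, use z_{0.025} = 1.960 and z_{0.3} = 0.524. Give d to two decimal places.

d_min ≈ 0.12

For a single sample (or paired design) of n = 400: d_min = (z_{α/2} + z_β)/√n.
z-sum = 1.960 + 0.524 = 2.484.
d_min = 2.484 / √400 = 2.484 / 20.000 = 0.124.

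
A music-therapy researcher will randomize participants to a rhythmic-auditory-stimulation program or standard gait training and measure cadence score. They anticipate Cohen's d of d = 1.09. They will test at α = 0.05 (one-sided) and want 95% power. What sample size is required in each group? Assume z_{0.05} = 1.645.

For two independent groups with equal n: n = 2·((z_{α} + z_β) / d)².
z_{α} + z_β = 1.645 + 1.645 = 3.290.
n = 2 × (3.290 / 1.09)² = 2 × 3.018² = 2 × 9.11 = 18.2.
Round up to the next whole participant.

n = 19 per group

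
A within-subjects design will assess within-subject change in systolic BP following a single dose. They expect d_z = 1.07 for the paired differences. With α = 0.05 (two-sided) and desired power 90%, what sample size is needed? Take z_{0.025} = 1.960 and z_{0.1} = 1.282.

For a paired (one-sample on differences) test: n = ((z_{α/2} + z_β) / d)².
z_{α/2} + z_β = 1.960 + 1.282 = 3.242.
n = (3.242 / 1.07)² = 3.030² = 9.18.
Round up.

n = 10 pairs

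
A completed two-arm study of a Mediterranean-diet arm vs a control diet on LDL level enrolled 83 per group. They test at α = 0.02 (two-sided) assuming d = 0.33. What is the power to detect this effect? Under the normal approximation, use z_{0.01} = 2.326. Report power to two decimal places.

For two equal groups, power = Φ(d·√(n/2) − z_{α/2}).
d·√(n/2) = 0.33 × √(83/2) = 0.33 × 6.442 = 2.126.
z_β = 2.126 − 2.326 = -0.200.
Power = Φ(-0.200) = 0.421.

power ≈ 0.42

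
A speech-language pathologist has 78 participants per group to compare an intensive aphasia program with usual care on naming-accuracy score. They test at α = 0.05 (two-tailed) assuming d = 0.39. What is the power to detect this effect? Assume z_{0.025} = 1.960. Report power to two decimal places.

power ≈ 0.68

For two equal groups, power = Φ(d·√(n/2) − z_{α/2}).
d·√(n/2) = 0.39 × √(78/2) = 0.39 × 6.245 = 2.436.
z_β = 2.436 − 1.960 = 0.476.
Power = Φ(0.476) = 0.683.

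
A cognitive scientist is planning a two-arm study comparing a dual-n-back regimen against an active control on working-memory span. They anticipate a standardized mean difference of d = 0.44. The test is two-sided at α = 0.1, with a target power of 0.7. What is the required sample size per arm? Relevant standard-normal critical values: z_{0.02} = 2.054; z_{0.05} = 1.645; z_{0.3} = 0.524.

n = 49 per group

For two independent groups with equal n: n = 2·((z_{α/2} + z_β) / d)².
z_{α/2} + z_β = 1.645 + 0.524 = 2.169.
n = 2 × (2.169 / 0.44)² = 2 × 4.930² = 2 × 24.30 = 48.6.
Round up to the next whole participant.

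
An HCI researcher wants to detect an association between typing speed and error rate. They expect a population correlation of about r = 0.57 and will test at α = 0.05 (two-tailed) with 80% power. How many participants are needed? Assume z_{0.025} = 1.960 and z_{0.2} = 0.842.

n = 22

Fisher's z: C = ½·ln((1+r)/(1−r)) = ½·ln(3.6512) = 0.6475.
n = ((z_{α/2} + z_β)/C)² + 3.
(1.960 + 0.842) / 0.6475 = 2.802 / 0.6475 = 4.327.
n = 4.327² + 3 = 18.73 + 3 = 21.7.
Round up.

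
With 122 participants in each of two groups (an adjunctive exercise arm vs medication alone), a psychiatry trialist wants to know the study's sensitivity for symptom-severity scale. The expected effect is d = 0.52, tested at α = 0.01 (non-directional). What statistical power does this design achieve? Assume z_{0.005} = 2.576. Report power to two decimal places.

power ≈ 0.93

For two equal groups, power = Φ(d·√(n/2) − z_{α/2}).
d·√(n/2) = 0.52 × √(122/2) = 0.52 × 7.810 = 4.061.
z_β = 4.061 − 2.576 = 1.485.
Power = Φ(1.485) = 0.931.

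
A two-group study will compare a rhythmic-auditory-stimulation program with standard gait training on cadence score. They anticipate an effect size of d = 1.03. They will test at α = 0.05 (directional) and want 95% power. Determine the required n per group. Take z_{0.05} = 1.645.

For two independent groups with equal n: n = 2·((z_{α} + z_β) / d)².
z_{α} + z_β = 1.645 + 1.645 = 3.290.
n = 2 × (3.290 / 1.03)² = 2 × 3.194² = 2 × 10.20 = 20.4.
Round up to the next whole participant.

n = 21 per group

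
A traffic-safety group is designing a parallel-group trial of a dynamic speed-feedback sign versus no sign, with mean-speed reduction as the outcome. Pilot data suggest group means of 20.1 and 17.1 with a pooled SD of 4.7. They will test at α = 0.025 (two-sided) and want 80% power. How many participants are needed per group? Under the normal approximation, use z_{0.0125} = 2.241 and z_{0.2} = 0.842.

Cohen's d = |M₁ − M₂| / SD_pooled = |20.1 − 17.1| / 4.7 = 3.0 / 4.7 = 0.638.
For two independent groups with equal n: n = 2·((z_{α/2} + z_β) / d)².
z_{α/2} + z_β = 2.241 + 0.842 = 3.083.
n = 2 × (3.083 / 0.638)² = 2 × 4.832² = 2 × 23.35 = 46.7.
Round up to the next whole participant.

n = 47 per group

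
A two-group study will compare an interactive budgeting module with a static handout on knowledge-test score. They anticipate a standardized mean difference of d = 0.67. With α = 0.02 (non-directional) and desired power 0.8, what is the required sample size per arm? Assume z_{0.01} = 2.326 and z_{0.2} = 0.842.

n = 45 per group

For two independent groups with equal n: n = 2·((z_{α/2} + z_β) / d)².
z_{α/2} + z_β = 2.326 + 0.842 = 3.168.
n = 2 × (3.168 / 0.67)² = 2 × 4.728² = 2 × 22.36 = 44.7.
Round up to the next whole participant.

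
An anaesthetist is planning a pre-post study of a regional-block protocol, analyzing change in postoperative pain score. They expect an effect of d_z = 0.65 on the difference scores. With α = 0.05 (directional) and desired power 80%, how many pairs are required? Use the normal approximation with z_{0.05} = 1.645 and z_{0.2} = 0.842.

n = 15 pairs

For a paired (one-sample on differences) test: n = ((z_{α} + z_β) / d)².
z_{α} + z_β = 1.645 + 0.842 = 2.487.
n = (2.487 / 0.65)² = 3.826² = 14.64.
Round up.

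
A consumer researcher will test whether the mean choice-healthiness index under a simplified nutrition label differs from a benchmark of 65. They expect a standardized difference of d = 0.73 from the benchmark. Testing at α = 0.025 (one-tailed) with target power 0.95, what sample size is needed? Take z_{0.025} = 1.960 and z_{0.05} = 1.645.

n = 25

For a one-sample test: n = ((z_{α} + z_β) / d)².
z_{α} + z_β = 1.960 + 1.645 = 3.605.
n = (3.605 / 0.73)² = 4.938² = 24.39.
Round up.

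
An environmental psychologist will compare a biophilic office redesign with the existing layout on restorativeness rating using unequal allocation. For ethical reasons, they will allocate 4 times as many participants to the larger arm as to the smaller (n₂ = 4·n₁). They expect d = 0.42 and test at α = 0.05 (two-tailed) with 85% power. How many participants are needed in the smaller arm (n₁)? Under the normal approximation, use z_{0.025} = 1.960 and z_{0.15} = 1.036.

n₁ = 64

With allocation ratio k = n₂/n₁ = 4, Var(x̄₁−x̄₂) = σ²(1/n₁ + 1/(k·n₁)) = σ²·(k+1)/(k·n₁).
So n₁ = (1 + 1/k)·((z_{α/2} + z_β)/d)² = 1.250 × (2.996/0.42)².
n₁ = 1.250 × 50.88 = 63.6.
Round up: n₁ = 64, giving n₂ = 4 × 64 = 256.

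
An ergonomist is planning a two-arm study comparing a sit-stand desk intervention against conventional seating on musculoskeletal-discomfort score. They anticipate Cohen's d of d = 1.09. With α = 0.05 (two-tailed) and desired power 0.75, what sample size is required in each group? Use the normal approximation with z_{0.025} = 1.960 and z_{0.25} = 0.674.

n = 12 per group

For two independent groups with equal n: n = 2·((z_{α/2} + z_β) / d)².
z_{α/2} + z_β = 1.960 + 0.674 = 2.634.
n = 2 × (2.634 / 1.09)² = 2 × 2.417² = 2 × 5.84 = 11.7.
Round up to the next whole participant.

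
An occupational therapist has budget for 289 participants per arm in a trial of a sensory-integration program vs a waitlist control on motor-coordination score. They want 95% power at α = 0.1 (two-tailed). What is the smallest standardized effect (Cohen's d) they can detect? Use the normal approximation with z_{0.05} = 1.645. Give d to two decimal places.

d_min ≈ 0.27

For two independent groups of n = 289 each: d_min = (z_{α/2} + z_β)·√(2/n).
z-sum = 1.645 + 1.645 = 3.290.
d_min = 3.290 × √(2/289) = 3.290 × 0.0832 = 0.274.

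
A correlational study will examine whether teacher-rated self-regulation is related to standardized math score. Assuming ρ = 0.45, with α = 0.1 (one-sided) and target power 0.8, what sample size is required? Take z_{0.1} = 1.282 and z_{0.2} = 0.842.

Fisher's z: C = ½·ln((1+r)/(1−r)) = ½·ln(2.6364) = 0.4847.
n = ((z_{α} + z_β)/C)² + 3.
(1.282 + 0.842) / 0.4847 = 2.124 / 0.4847 = 4.382.
n = 4.382² + 3 = 19.20 + 3 = 22.2.
Round up.

n = 23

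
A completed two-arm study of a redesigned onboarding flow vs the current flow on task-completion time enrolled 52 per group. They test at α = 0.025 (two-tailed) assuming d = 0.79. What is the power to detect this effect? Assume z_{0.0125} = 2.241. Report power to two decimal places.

power ≈ 0.96

For two equal groups, power = Φ(d·√(n/2) − z_{α/2}).
d·√(n/2) = 0.79 × √(52/2) = 0.79 × 5.099 = 4.028.
z_β = 4.028 − 2.241 = 1.787.
Power = Φ(1.787) = 0.963.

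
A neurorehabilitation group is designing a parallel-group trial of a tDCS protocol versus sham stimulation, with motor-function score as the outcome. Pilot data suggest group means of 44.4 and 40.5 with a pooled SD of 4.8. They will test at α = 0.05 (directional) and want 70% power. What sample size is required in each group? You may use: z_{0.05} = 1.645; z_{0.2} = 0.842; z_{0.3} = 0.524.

Cohen's d = |M₁ − M₂| / SD_pooled = |44.4 − 40.5| / 4.8 = 3.9 / 4.8 = 0.812.
For two independent groups with equal n: n = 2·((z_{α} + z_β) / d)².
z_{α} + z_β = 1.645 + 0.524 = 2.169.
n = 2 × (2.169 / 0.812)² = 2 × 2.671² = 2 × 7.14 = 14.3.
Round up to the next whole participant.

n = 15 per group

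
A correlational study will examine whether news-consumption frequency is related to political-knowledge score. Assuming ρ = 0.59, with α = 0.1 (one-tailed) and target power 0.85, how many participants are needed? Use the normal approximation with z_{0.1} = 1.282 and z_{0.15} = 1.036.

n = 15

Fisher's z: C = ½·ln((1+r)/(1−r)) = ½·ln(3.8780) = 0.6777.
n = ((z_{α} + z_β)/C)² + 3.
(1.282 + 1.036) / 0.6777 = 2.318 / 0.6777 = 3.420.
n = 3.420² + 3 = 11.70 + 3 = 14.7.
Round up.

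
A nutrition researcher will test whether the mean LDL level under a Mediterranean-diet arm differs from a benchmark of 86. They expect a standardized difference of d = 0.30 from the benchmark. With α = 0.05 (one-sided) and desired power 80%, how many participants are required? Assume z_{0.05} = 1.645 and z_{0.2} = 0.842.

n = 69

For a one-sample test: n = ((z_{α} + z_β) / d)².
z_{α} + z_β = 1.645 + 0.842 = 2.487.
n = (2.487 / 0.30)² = 8.290² = 68.72.
Round up.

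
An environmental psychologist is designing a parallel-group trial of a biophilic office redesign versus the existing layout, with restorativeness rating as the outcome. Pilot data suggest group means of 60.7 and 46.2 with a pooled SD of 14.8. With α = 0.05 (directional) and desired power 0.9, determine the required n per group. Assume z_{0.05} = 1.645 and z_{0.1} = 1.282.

n = 18 per group

Cohen's d = |M₁ − M₂| / SD_pooled = |60.7 − 46.2| / 14.8 = 14.5 / 14.8 = 0.980.
For two independent groups with equal n: n = 2·((z_{α} + z_β) / d)².
z_{α} + z_β = 1.645 + 1.282 = 2.927.
n = 2 × (2.927 / 0.980)² = 2 × 2.987² = 2 × 8.92 = 17.8.
Round up to the next whole participant.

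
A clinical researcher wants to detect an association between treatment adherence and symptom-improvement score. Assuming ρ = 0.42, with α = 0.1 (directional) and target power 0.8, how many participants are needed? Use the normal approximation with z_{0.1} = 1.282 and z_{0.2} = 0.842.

Fisher's z: C = ½·ln((1+r)/(1−r)) = ½·ln(2.4483) = 0.4477.
n = ((z_{α} + z_β)/C)² + 3.
(1.282 + 0.842) / 0.4477 = 2.124 / 0.4477 = 4.744.
n = 4.744² + 3 = 22.51 + 3 = 25.5.
Round up.

n = 26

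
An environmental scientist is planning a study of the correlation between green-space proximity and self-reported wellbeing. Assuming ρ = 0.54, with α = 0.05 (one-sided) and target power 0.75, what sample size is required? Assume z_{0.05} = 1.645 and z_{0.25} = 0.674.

n = 18

Fisher's z: C = ½·ln((1+r)/(1−r)) = ½·ln(3.3478) = 0.6042.
n = ((z_{α} + z_β)/C)² + 3.
(1.645 + 0.674) / 0.6042 = 2.319 / 0.6042 = 3.838.
n = 3.838² + 3 = 14.73 + 3 = 17.7.
Round up.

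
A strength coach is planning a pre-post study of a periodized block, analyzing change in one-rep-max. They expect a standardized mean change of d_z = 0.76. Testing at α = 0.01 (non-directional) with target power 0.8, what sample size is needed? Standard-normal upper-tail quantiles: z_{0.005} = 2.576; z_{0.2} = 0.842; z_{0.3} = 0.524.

For a paired (one-sample on differences) test: n = ((z_{α/2} + z_β) / d)².
z_{α/2} + z_β = 2.576 + 0.842 = 3.418.
n = (3.418 / 0.76)² = 4.497² = 20.23.
Round up.

n = 21 pairs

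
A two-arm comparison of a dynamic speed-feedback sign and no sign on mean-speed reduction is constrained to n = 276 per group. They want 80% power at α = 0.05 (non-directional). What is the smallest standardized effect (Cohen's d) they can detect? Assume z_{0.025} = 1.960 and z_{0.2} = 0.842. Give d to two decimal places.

d_min ≈ 0.24

For two independent groups of n = 276 each: d_min = (z_{α/2} + z_β)·√(2/n).
z-sum = 1.960 + 0.842 = 2.802.
d_min = 2.802 × √(2/276) = 2.802 × 0.0851 = 0.239.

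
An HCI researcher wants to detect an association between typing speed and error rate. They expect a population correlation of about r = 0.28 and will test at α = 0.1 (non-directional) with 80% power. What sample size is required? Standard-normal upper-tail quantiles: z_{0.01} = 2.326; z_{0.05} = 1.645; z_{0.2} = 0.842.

n = 78

Fisher's z: C = ½·ln((1+r)/(1−r)) = ½·ln(1.7778) = 0.2877.
n = ((z_{α/2} + z_β)/C)² + 3.
(1.645 + 0.842) / 0.2877 = 2.487 / 0.2877 = 8.644.
n = 8.644² + 3 = 74.73 + 3 = 77.7.
Round up.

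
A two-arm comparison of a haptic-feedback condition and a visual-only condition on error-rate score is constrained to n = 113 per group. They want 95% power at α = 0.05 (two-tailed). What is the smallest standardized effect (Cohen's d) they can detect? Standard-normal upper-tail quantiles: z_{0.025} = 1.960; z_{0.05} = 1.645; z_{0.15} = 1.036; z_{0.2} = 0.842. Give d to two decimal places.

For two independent groups of n = 113 each: d_min = (z_{α/2} + z_β)·√(2/n).
z-sum = 1.960 + 1.645 = 3.605.
d_min = 3.605 × √(2/113) = 3.605 × 0.1330 = 0.480.

d_min ≈ 0.48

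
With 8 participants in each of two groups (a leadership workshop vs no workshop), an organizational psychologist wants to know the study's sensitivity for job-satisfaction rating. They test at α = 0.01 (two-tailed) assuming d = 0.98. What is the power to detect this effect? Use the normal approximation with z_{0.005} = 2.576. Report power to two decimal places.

power ≈ 0.27

For two equal groups, power = Φ(d·√(n/2) − z_{α/2}).
d·√(n/2) = 0.98 × √(8/2) = 0.98 × 2.000 = 1.960.
z_β = 1.960 − 2.576 = -0.616.
Power = Φ(-0.616) = 0.269.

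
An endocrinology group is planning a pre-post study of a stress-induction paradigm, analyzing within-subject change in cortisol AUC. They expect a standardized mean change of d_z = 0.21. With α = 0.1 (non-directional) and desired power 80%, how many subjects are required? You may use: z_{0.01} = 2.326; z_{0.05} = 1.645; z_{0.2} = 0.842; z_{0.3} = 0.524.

n = 141 pairs

For a paired (one-sample on differences) test: n = ((z_{α/2} + z_β) / d)².
z_{α/2} + z_β = 1.645 + 0.842 = 2.487.
n = (2.487 / 0.21)² = 11.843² = 140.25.
Round up.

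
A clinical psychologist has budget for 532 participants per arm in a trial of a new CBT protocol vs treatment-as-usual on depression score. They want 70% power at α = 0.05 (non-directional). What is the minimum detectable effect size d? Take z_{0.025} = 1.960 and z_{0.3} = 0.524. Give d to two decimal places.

For two independent groups of n = 532 each: d_min = (z_{α/2} + z_β)·√(2/n).
z-sum = 1.960 + 0.524 = 2.484.
d_min = 2.484 × √(2/532) = 2.484 × 0.0613 = 0.152.

d_min ≈ 0.15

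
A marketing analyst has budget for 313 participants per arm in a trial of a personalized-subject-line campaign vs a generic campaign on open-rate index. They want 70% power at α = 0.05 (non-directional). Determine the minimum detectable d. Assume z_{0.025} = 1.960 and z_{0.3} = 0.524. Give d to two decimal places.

For two independent groups of n = 313 each: d_min = (z_{α/2} + z_β)·√(2/n).
z-sum = 1.960 + 0.524 = 2.484.
d_min = 2.484 × √(2/313) = 2.484 × 0.0799 = 0.199.

d_min ≈ 0.20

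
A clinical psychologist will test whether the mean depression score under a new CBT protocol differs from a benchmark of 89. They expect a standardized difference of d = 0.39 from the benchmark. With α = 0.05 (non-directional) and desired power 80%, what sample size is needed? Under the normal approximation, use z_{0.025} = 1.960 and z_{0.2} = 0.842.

n = 52

For a one-sample test: n = ((z_{α/2} + z_β) / d)².
z_{α/2} + z_β = 1.960 + 0.842 = 2.802.
n = (2.802 / 0.39)² = 7.185² = 51.62.
Round up.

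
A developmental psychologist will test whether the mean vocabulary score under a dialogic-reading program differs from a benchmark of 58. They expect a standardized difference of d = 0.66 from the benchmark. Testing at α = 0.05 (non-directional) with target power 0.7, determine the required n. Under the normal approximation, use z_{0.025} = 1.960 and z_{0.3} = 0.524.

n = 15

For a one-sample test: n = ((z_{α/2} + z_β) / d)².
z_{α/2} + z_β = 1.960 + 0.524 = 2.484.
n = (2.484 / 0.66)² = 3.764² = 14.16.
Round up.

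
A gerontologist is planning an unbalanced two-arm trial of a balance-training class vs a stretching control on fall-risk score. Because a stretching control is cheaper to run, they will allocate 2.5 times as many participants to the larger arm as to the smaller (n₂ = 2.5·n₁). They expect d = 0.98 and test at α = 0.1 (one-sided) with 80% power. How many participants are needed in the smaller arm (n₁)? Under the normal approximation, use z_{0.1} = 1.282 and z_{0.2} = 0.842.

With allocation ratio k = n₂/n₁ = 2.5, Var(x̄₁−x̄₂) = σ²(1/n₁ + 1/(k·n₁)) = σ²·(k+1)/(k·n₁).
So n₁ = (1 + 1/k)·((z_{α} + z_β)/d)² = 1.400 × (2.124/0.98)².
n₁ = 1.400 × 4.70 = 6.6.
Round up: n₁ = 7, giving n₂ = ⌈2.5 × 7⌉ = ⌈17.5⌉ = 18.

n₁ = 7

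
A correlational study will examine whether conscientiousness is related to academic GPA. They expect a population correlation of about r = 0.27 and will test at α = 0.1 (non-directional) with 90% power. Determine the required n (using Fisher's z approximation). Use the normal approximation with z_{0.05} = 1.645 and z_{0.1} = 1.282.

Fisher's z: C = ½·ln((1+r)/(1−r)) = ½·ln(1.7397) = 0.2769.
n = ((z_{α/2} + z_β)/C)² + 3.
(1.645 + 1.282) / 0.2769 = 2.927 / 0.2769 = 10.571.
n = 10.571² + 3 = 111.74 + 3 = 114.7.
Round up.

n = 115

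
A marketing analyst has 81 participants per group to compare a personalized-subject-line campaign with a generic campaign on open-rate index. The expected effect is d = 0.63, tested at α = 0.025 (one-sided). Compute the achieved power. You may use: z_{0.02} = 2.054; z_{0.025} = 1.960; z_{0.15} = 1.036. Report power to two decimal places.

For two equal groups, power = Φ(d·√(n/2) − z_{α}).
d·√(n/2) = 0.63 × √(81/2) = 0.63 × 6.364 = 4.009.
z_β = 4.009 − 1.960 = 2.049.
Power = Φ(2.049) = 0.980.

power ≈ 0.98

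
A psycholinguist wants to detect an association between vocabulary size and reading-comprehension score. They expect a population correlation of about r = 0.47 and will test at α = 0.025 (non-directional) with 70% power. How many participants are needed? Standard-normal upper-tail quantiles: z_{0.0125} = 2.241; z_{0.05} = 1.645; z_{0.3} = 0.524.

n = 33

Fisher's z: C = ½·ln((1+r)/(1−r)) = ½·ln(2.7736) = 0.5101.
n = ((z_{α/2} + z_β)/C)² + 3.
(2.241 + 0.524) / 0.5101 = 2.765 / 0.5101 = 5.421.
n = 5.421² + 3 = 29.38 + 3 = 32.4.
Round up.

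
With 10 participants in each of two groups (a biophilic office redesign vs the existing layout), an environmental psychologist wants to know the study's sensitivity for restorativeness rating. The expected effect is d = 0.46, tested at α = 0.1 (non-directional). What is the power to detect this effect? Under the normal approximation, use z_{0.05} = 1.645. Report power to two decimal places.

For two equal groups, power = Φ(d·√(n/2) − z_{α/2}).
d·√(n/2) = 0.46 × √(10/2) = 0.46 × 2.236 = 1.029.
z_β = 1.029 − 1.645 = -0.616.
Power = Φ(-0.616) = 0.269.

power ≈ 0.27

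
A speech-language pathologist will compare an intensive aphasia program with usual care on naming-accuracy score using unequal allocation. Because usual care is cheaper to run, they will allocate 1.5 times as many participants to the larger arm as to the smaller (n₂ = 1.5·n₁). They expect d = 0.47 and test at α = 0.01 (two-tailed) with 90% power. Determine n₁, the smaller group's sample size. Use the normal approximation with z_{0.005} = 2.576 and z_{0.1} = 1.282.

With allocation ratio k = n₂/n₁ = 1.5, Var(x̄₁−x̄₂) = σ²(1/n₁ + 1/(k·n₁)) = σ²·(k+1)/(k·n₁).
So n₁ = (1 + 1/k)·((z_{α/2} + z_β)/d)² = 1.667 × (3.858/0.47)².
n₁ = 1.667 × 67.38 = 112.3.
Round up: n₁ = 113, giving n₂ = ⌈1.5 × 113⌉ = ⌈169.5⌉ = 170.

n₁ = 113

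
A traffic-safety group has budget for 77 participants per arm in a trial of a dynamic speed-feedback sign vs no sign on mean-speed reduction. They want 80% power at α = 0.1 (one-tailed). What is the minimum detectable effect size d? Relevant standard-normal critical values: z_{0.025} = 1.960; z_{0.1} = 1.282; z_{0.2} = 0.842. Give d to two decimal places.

For two independent groups of n = 77 each: d_min = (z_{α} + z_β)·√(2/n).
z-sum = 1.282 + 0.842 = 2.124.
d_min = 2.124 × √(2/77) = 2.124 × 0.1612 = 0.342.

d_min ≈ 0.34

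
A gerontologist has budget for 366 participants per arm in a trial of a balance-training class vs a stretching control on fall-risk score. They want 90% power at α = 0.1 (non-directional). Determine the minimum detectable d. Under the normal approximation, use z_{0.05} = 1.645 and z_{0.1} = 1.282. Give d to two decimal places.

For two independent groups of n = 366 each: d_min = (z_{α/2} + z_β)·√(2/n).
z-sum = 1.645 + 1.282 = 2.927.
d_min = 2.927 × √(2/366) = 2.927 × 0.0739 = 0.216.

d_min ≈ 0.22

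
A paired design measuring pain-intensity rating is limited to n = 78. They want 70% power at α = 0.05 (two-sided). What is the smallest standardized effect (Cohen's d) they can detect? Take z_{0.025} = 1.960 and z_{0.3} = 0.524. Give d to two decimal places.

For a single sample (or paired design) of n = 78: d_min = (z_{α/2} + z_β)/√n.
z-sum = 1.960 + 0.524 = 2.484.
d_min = 2.484 / √78 = 2.484 / 8.832 = 0.281.

d_min ≈ 0.28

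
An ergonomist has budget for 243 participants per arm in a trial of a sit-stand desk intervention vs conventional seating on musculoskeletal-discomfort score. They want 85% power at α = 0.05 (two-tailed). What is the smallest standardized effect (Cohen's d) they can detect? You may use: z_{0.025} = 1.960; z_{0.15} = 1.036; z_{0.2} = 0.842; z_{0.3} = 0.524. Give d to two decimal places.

d_min ≈ 0.27

For two independent groups of n = 243 each: d_min = (z_{α/2} + z_β)·√(2/n).
z-sum = 1.960 + 1.036 = 2.996.
d_min = 2.996 × √(2/243) = 2.996 × 0.0907 = 0.272.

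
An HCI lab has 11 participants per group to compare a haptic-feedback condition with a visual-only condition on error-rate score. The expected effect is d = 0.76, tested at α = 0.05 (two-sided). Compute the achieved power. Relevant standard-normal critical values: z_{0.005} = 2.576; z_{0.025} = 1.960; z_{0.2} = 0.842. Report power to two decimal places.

power ≈ 0.43

For two equal groups, power = Φ(d·√(n/2) − z_{α/2}).
d·√(n/2) = 0.76 × √(11/2) = 0.76 × 2.345 = 1.782.
z_β = 1.782 − 1.960 = -0.178.
Power = Φ(-0.178) = 0.430.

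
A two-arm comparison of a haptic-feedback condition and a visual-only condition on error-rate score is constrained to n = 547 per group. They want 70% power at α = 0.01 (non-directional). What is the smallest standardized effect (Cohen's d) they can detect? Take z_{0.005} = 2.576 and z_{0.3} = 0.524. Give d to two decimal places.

d_min ≈ 0.19

For two independent groups of n = 547 each: d_min = (z_{α/2} + z_β)·√(2/n).
z-sum = 2.576 + 0.524 = 3.100.
d_min = 3.100 × √(2/547) = 3.100 × 0.0605 = 0.187.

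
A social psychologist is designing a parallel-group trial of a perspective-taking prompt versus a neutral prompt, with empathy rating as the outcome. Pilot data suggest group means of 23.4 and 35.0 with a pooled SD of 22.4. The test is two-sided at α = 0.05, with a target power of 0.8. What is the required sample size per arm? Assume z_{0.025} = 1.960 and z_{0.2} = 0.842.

Cohen's d = |M₁ − M₂| / SD_pooled = |23.4 − 35.0| / 22.4 = 11.6 / 22.4 = 0.518.
For two independent groups with equal n: n = 2·((z_{α/2} + z_β) / d)².
z_{α/2} + z_β = 1.960 + 0.842 = 2.802.
n = 2 × (2.802 / 0.518)² = 2 × 5.409² = 2 × 29.26 = 58.5.
Round up to the next whole participant.

n = 59 per group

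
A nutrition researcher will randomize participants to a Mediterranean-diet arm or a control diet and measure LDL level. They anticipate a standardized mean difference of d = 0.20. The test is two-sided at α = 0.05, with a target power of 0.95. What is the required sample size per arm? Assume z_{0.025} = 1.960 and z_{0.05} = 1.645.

For two independent groups with equal n: n = 2·((z_{α/2} + z_β) / d)².
z_{α/2} + z_β = 1.960 + 1.645 = 3.605.
n = 2 × (3.605 / 0.20)² = 2 × 18.025² = 2 × 324.90 = 649.8.
Round up to the next whole participant.

n = 650 per group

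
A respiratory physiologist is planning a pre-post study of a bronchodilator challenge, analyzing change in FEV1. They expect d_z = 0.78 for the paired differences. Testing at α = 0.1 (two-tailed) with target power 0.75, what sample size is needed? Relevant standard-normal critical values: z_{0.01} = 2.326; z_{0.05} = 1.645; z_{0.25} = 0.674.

For a paired (one-sample on differences) test: n = ((z_{α/2} + z_β) / d)².
z_{α/2} + z_β = 1.645 + 0.674 = 2.319.
n = (2.319 / 0.78)² = 2.973² = 8.84.
Round up.

n = 9 pairs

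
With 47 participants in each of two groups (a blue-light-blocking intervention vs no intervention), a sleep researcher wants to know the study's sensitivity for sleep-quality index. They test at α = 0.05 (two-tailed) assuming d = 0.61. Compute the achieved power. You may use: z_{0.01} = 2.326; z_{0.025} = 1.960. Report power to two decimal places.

For two equal groups, power = Φ(d·√(n/2) − z_{α/2}).
d·√(n/2) = 0.61 × √(47/2) = 0.61 × 4.848 = 2.957.
z_β = 2.957 − 1.960 = 0.997.
Power = Φ(0.997) = 0.841.

power ≈ 0.84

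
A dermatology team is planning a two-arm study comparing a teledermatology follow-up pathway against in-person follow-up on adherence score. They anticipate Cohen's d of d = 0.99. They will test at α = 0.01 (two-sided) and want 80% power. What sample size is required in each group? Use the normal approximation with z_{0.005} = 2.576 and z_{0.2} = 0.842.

n = 24 per group

For two independent groups with equal n: n = 2·((z_{α/2} + z_β) / d)².
z_{α/2} + z_β = 2.576 + 0.842 = 3.418.
n = 2 × (3.418 / 0.99)² = 2 × 3.453² = 2 × 11.92 = 23.8.
Round up to the next whole participant.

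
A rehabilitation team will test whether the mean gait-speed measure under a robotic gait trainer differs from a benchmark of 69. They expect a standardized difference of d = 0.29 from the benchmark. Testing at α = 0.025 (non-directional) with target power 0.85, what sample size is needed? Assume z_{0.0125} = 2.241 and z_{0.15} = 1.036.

n = 128

For a one-sample test: n = ((z_{α/2} + z_β) / d)².
z_{α/2} + z_β = 2.241 + 1.036 = 3.277.
n = (3.277 / 0.29)² = 11.300² = 127.69.
Round up.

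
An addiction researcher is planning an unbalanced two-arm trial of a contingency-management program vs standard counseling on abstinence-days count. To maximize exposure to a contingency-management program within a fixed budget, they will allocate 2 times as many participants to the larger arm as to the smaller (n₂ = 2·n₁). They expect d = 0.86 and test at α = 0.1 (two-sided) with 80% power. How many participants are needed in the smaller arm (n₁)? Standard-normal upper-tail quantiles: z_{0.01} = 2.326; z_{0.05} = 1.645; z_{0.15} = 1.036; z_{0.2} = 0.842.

n₁ = 13

With allocation ratio k = n₂/n₁ = 2, Var(x̄₁−x̄₂) = σ²(1/n₁ + 1/(k·n₁)) = σ²·(k+1)/(k·n₁).
So n₁ = (1 + 1/k)·((z_{α/2} + z_β)/d)² = 1.500 × (2.487/0.86)².
n₁ = 1.500 × 8.36 = 12.5.
Round up: n₁ = 13, giving n₂ = 2 × 13 = 26.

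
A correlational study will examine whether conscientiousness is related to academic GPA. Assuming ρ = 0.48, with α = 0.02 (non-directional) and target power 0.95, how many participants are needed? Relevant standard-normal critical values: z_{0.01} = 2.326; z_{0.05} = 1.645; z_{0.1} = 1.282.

n = 61

Fisher's z: C = ½·ln((1+r)/(1−r)) = ½·ln(2.8462) = 0.5230.
n = ((z_{α/2} + z_β)/C)² + 3.
(2.326 + 1.645) / 0.5230 = 3.971 / 0.5230 = 7.593.
n = 7.593² + 3 = 57.65 + 3 = 60.6.
Round up.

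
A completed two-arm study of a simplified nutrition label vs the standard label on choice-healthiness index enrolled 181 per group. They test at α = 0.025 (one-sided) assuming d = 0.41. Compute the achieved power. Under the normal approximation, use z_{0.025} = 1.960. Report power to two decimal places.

power ≈ 0.97

For two equal groups, power = Φ(d·√(n/2) − z_{α}).
d·√(n/2) = 0.41 × √(181/2) = 0.41 × 9.513 = 3.900.
z_β = 3.900 − 1.960 = 1.940.
Power = Φ(1.940) = 0.974.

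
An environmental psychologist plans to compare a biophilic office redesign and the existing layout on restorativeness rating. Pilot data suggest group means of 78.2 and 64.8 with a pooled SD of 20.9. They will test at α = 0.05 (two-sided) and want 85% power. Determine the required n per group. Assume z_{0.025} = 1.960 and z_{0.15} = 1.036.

Cohen's d = |M₁ − M₂| / SD_pooled = |78.2 − 64.8| / 20.9 = 13.4 / 20.9 = 0.641.
For two independent groups with equal n: n = 2·((z_{α/2} + z_β) / d)².
z_{α/2} + z_β = 1.960 + 1.036 = 2.996.
n = 2 × (2.996 / 0.641)² = 2 × 4.674² = 2 × 21.85 = 43.7.
Round up to the next whole participant.

n = 44 per group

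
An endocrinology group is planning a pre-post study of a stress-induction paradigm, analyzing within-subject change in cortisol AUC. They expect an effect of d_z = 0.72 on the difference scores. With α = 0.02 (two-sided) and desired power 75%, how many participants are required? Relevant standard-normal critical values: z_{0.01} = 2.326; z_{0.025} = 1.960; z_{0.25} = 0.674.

n = 18 pairs

For a paired (one-sample on differences) test: n = ((z_{α/2} + z_β) / d)².
z_{α/2} + z_β = 2.326 + 0.674 = 3.000.
n = (3.000 / 0.72)² = 4.167² = 17.36.
Round up.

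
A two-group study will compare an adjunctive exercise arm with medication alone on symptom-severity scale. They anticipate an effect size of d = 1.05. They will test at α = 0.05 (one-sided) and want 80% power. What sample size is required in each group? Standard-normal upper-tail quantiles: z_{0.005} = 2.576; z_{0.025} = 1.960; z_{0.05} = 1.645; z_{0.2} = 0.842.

n = 12 per group

For two independent groups with equal n: n = 2·((z_{α} + z_β) / d)².
z_{α} + z_β = 1.645 + 0.842 = 2.487.
n = 2 × (2.487 / 1.05)² = 2 × 2.369² = 2 × 5.61 = 11.2.
Round up to the next whole participant.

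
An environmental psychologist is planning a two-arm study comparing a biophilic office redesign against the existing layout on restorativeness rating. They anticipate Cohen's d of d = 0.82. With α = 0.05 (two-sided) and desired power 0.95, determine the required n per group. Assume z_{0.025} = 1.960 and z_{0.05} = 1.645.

For two independent groups with equal n: n = 2·((z_{α/2} + z_β) / d)².
z_{α/2} + z_β = 1.960 + 1.645 = 3.605.
n = 2 × (3.605 / 0.82)² = 2 × 4.396² = 2 × 19.33 = 38.7.
Round up to the next whole participant.

n = 39 per group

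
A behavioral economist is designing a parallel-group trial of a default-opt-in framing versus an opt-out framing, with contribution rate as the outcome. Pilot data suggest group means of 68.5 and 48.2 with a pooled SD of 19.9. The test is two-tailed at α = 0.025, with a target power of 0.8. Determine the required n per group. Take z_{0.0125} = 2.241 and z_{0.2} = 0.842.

n = 19 per group

Cohen's d = |M₁ − M₂| / SD_pooled = |68.5 − 48.2| / 19.9 = 20.3 / 19.9 = 1.020.
For two independent groups with equal n: n = 2·((z_{α/2} + z_β) / d)².
z_{α/2} + z_β = 2.241 + 0.842 = 3.083.
n = 2 × (3.083 / 1.020)² = 2 × 3.023² = 2 × 9.14 = 18.3.
Round up to the next whole participant.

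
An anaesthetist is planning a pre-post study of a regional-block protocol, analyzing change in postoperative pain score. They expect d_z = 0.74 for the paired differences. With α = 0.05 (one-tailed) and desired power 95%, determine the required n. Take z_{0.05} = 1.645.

For a paired (one-sample on differences) test: n = ((z_{α} + z_β) / d)².
z_{α} + z_β = 1.645 + 1.645 = 3.290.
n = (3.290 / 0.74)² = 4.446² = 19.77.
Round up.

n = 20 pairs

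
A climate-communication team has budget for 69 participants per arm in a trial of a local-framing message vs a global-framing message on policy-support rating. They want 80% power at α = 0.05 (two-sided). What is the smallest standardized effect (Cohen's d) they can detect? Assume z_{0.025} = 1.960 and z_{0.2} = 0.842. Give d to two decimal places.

d_min ≈ 0.48

For two independent groups of n = 69 each: d_min = (z_{α/2} + z_β)·√(2/n).
z-sum = 1.960 + 0.842 = 2.802.
d_min = 2.802 × √(2/69) = 2.802 × 0.1703 = 0.477.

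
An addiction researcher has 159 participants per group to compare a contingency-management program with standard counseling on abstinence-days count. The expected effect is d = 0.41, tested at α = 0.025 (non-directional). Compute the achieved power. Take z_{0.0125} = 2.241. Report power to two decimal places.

power ≈ 0.92

For two equal groups, power = Φ(d·√(n/2) − z_{α/2}).
d·√(n/2) = 0.41 × √(159/2) = 0.41 × 8.916 = 3.656.
z_β = 3.656 − 2.241 = 1.415.
Power = Φ(1.415) = 0.921.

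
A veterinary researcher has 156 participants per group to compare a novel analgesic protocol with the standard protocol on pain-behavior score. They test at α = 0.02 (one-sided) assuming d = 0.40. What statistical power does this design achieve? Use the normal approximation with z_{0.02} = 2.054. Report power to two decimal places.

power ≈ 0.93

For two equal groups, power = Φ(d·√(n/2) − z_{α}).
d·√(n/2) = 0.40 × √(156/2) = 0.40 × 8.832 = 3.533.
z_β = 3.533 − 2.054 = 1.479.
Power = Φ(1.479) = 0.930.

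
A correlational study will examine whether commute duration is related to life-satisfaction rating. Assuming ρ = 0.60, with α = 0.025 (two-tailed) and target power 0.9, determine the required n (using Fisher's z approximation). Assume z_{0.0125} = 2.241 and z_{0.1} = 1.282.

Fisher's z: C = ½·ln((1+r)/(1−r)) = ½·ln(4.0000) = 0.6931.
n = ((z_{α/2} + z_β)/C)² + 3.
(2.241 + 1.282) / 0.6931 = 3.523 / 0.6931 = 5.083.
n = 5.083² + 3 = 25.84 + 3 = 28.8.
Round up.

n = 29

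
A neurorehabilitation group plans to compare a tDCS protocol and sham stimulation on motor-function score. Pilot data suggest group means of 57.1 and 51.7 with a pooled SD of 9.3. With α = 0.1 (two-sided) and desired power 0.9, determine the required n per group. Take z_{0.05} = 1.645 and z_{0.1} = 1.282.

n = 51 per group

Cohen's d = |M₁ − M₂| / SD_pooled = |57.1 − 51.7| / 9.3 = 5.4 / 9.3 = 0.581.
For two independent groups with equal n: n = 2·((z_{α/2} + z_β) / d)².
z_{α/2} + z_β = 1.645 + 1.282 = 2.927.
n = 2 × (2.927 / 0.581)² = 2 × 5.038² = 2 × 25.38 = 50.8.
Round up to the next whole participant.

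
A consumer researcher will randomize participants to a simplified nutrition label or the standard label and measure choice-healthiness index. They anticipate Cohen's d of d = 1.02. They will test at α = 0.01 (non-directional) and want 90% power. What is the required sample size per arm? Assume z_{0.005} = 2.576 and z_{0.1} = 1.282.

n = 29 per group

For two independent groups with equal n: n = 2·((z_{α/2} + z_β) / d)².
z_{α/2} + z_β = 2.576 + 1.282 = 3.858.
n = 2 × (3.858 / 1.02)² = 2 × 3.782² = 2 × 14.31 = 28.6.
Round up to the next whole participant.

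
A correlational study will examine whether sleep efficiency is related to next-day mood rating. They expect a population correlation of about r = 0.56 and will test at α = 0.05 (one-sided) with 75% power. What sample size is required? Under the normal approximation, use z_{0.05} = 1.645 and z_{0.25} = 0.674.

Fisher's z: C = ½·ln((1+r)/(1−r)) = ½·ln(3.5455) = 0.6328.
n = ((z_{α} + z_β)/C)² + 3.
(1.645 + 0.674) / 0.6328 = 2.319 / 0.6328 = 3.665.
n = 3.665² + 3 = 13.43 + 3 = 16.4.
Round up.

n = 17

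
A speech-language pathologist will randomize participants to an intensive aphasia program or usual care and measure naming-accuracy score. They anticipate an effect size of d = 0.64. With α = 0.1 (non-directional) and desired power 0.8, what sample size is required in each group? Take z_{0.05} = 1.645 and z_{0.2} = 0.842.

For two independent groups with equal n: n = 2·((z_{α/2} + z_β) / d)².
z_{α/2} + z_β = 1.645 + 0.842 = 2.487.
n = 2 × (2.487 / 0.64)² = 2 × 3.886² = 2 × 15.10 = 30.2.
Round up to the next whole participant.

n = 31 per group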